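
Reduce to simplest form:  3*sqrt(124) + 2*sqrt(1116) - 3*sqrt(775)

3*sqrt(31)

3*sqrt(124) = 6*sqrt(31); 2*sqrt(1116) = 12*sqrt(31); 3*sqrt(775) = 15*sqrt(31)
Combine: (6 + 12 - 15)·sqrt(31) = 3*sqrt(31)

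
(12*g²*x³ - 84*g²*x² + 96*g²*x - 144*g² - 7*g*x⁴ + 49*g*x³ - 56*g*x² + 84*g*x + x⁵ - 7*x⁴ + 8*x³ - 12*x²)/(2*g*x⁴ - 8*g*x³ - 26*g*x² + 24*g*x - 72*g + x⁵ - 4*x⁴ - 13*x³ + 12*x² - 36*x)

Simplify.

(12*g² - 7*g*x + x²)/(2*g*x + 6*g + x² + 3*x)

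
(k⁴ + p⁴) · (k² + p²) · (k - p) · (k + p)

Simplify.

(k+p)(k-p) = k² - p²; continue pairing.

k⁸ - p⁸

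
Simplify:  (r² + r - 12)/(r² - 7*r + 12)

Factor: r² + r - 12 = (r + 4)·(r - 3);  r² - 7*r + 12 = (r - 4)·(r - 3)
Cancel the common factor (r - 3).

(r + 4)/(r - 4)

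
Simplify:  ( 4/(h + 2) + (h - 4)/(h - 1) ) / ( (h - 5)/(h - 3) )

Numerator: 4/(h + 2) + (h - 4)/(h - 1) = (h² + 2*h - 12)/(h² + h - 2)
Denominator: (h - 5)/(h - 3) = (h - 5)/(h - 3)
Divide: ((h² + 2*h - 12)/(h² + h - 2)) · ((h - 3)/(h - 5)) = (h³ - h² - 18*h + 36)/(h³ - 4*h² - 7*h + 10)

(h³ - h² - 18*h + 36)/(h³ - 4*h² - 7*h + 10)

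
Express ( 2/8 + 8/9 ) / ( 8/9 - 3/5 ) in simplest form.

Numerator: 2/8 + 8/9 = 41/36
Denominator: 8/9 - 3/5 = 13/45
Divide: (41/36) · (45/13) = 205/52

205/52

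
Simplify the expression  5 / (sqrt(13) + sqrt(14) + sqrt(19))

(-5*sqrt(3458) + 20*sqrt(19) + 45*sqrt(14) + 50*sqrt(13))/332

Group as (sqrt(13) + sqrt(19)) + sqrt(14); multiply by (sqrt(13) + sqrt(19)) - sqrt(14), then rationalise the remaining surd.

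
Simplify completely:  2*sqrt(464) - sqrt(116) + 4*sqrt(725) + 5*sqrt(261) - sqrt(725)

2*sqrt(464) = 8*sqrt(29); sqrt(116) = 2*sqrt(29); 4*sqrt(725) = 20*sqrt(29); 5*sqrt(261) = 15*sqrt(29); sqrt(725) = 5*sqrt(29)
Combine: (8 - 2 + 20 + 15 - 5)·sqrt(29) = 36*sqrt(29)

36*sqrt(29)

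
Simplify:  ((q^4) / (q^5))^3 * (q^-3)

Inside the bracket: (q^-1)
Raise to the power 3: (q^-3)
Multiply by (q^-3): add exponents.

q^(-6)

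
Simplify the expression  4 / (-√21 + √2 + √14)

Group as (√2 + √14) - √21; multiply by (√2 + √14) + √21, then rationalise the remaining surd.

(20*√21 + 36*√14 + 132*√2 + 112*√3)/87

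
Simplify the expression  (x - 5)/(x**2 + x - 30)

1/(x + 6)

Factor: x**2 + x - 30 = (x + 6)*(x - 5)
Cancel the common factor (x - 5).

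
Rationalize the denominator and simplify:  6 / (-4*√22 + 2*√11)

Multiply numerator and denominator by 2*√11 + 4*√22.
Denominator becomes -308; numerator becomes 12*√11 + 24*√22.

(-6*√22 - 3*√11)/77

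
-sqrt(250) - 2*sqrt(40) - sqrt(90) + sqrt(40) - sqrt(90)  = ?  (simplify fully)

-13*sqrt(10)

sqrt(250) = 5*sqrt(10); 2*sqrt(40) = 4*sqrt(10); sqrt(90) = 3*sqrt(10); sqrt(40) = 2*sqrt(10); sqrt(90) = 3*sqrt(10)
Combine: (-5 - 4 - 3 + 2 - 3)·sqrt(10) = -13*sqrt(10)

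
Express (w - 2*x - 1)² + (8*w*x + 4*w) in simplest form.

(w + 2*x + 1)²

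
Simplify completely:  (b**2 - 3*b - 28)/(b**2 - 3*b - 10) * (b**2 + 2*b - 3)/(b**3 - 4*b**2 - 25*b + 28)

Factor: b**2 - 3*b - 28 = (b - 7)*(b + 4);  b**2 - 3*b - 10 = (b + 2)*(b - 5);  b**2 + 2*b - 3 = (b + 3)*(b - 1);  b**3 - 4*b**2 - 25*b + 28 = (b - 7)*(b - 1)*(b + 4)
Cancel the common factors (b + 4), (b - 7), (b - 1).

(b + 3)/(b**2 - 3*b - 10)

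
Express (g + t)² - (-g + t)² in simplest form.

4*g*t

Write as f(t,g) - f(t,-g) and expand.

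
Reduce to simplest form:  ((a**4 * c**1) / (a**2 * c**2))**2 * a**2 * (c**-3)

a**6/c**5

Inside the bracket: a**2 * (c**-1)
Raise to the power 2: a**4 * (c**-2)
Multiply by a**2 * (c**-3): add exponents.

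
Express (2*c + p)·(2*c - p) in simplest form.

Product of conjugates: (P+Q)(P-Q) = P^2 - Q^2.

4*c² - p²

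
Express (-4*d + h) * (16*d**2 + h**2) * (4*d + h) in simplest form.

(h+(4*d))(h-(4*d)) = -16*d**2 + h**2; continue pairing.

-256*d**4 + h**4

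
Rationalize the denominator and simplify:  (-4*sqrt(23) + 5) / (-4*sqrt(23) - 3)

Multiply numerator and denominator by -3 + 4*sqrt(23).
Denominator becomes -359; numerator becomes -383 + 32*sqrt(23).

(-32*sqrt(23) + 383)/359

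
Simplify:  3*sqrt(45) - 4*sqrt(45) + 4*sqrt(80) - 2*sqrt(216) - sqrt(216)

-18*sqrt(6) + 13*sqrt(5)

3*sqrt(45) = 9*sqrt(5); 4*sqrt(45) = 12*sqrt(5); 4*sqrt(80) = 16*sqrt(5); 2*sqrt(216) = 12*sqrt(6); sqrt(216) = 6*sqrt(6)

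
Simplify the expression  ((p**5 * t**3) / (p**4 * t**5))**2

p**2/t**4

Inside the bracket: p**1 * (t**-2)
Raise to the power 2: p**2 * (t**-4)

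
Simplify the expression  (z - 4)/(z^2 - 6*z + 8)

1/(z - 2)

Factor: z^2 - 6*z + 8 = (z - 4)*(z - 2)
Cancel the common factor (z - 4).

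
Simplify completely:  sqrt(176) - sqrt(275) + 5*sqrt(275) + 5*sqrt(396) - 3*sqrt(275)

sqrt(176) = 4*sqrt(11); sqrt(275) = 5*sqrt(11); 5*sqrt(275) = 25*sqrt(11); 5*sqrt(396) = 30*sqrt(11); 3*sqrt(275) = 15*sqrt(11)

39*sqrt(11)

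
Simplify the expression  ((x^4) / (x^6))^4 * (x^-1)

x^(-9)

Inside the bracket: (x^-2)
Raise to the power 4: (x^-8)
Multiply by (x^-1): add exponents.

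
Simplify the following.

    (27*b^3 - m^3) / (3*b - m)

9*b^2 + 3*b*m + m^2

Apply the difference-of-cubes factorisation and cancel (3*b - m).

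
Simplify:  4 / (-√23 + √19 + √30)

(-26*√23 + 12*√30 + 34*√19 + 2*√13110)/401

Group as (√19 + √30) - √23; multiply by (√19 + √30) + √23, then rationalise the remaining surd.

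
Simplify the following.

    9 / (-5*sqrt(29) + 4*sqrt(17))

Multiply numerator and denominator by 4*sqrt(17) + 5*sqrt(29).
Denominator becomes -453; numerator becomes 36*sqrt(17) + 45*sqrt(29).

(-15*sqrt(29) - 12*sqrt(17))/151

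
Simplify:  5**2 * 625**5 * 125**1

5**25

5**2 = 5**2; 625**5 = 5**20; 125**1 = 5**3
Combine exponents: 5**25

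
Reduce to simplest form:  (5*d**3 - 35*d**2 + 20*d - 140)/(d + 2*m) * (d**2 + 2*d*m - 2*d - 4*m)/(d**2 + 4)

5*d**2 - 45*d + 70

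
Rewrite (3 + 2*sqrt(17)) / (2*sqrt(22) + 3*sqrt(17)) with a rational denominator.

Multiply numerator and denominator by -2*sqrt(22) + 3*sqrt(17).
Denominator becomes 65; numerator becomes -4*sqrt(374) - 6*sqrt(22) + 9*sqrt(17) + 102.

(-4*sqrt(374) - 6*sqrt(22) + 9*sqrt(17) + 102)/65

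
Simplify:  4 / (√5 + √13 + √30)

Group as (√5 + √30) + √13; multiply by (√5 + √30) - √13, then rationalise the remaining surd.

(-10*√78 - 12*√30 + 22*√13 + 38*√5)/29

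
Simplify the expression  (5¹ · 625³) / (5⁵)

5¹ = 5^1; 625³ = 5^12; 5⁵ = 5^5
Combine exponents: 5^8

5^8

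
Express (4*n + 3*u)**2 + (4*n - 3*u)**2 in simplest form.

32*n**2 + 18*u**2

Only the even-power cross terms survive.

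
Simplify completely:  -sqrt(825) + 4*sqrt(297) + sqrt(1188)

13*sqrt(33)

sqrt(825) = 5*sqrt(33); 4*sqrt(297) = 12*sqrt(33); sqrt(1188) = 6*sqrt(33)
Combine: (-5 + 12 + 6)·sqrt(33) = 13*sqrt(33)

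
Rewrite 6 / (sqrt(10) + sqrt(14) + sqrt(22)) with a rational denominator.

(-6*sqrt(770) + 3*sqrt(22) + 27*sqrt(14) + 39*sqrt(10))/139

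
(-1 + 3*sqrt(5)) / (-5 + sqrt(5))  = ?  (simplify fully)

(-7*sqrt(5) - 5)/10

Multiply numerator and denominator by -5 - sqrt(5).
Denominator becomes 20; numerator becomes -14*sqrt(5) - 10.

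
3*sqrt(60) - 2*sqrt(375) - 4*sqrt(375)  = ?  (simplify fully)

-24*sqrt(15)

3*sqrt(60) = 6*sqrt(15); 2*sqrt(375) = 10*sqrt(15); 4*sqrt(375) = 20*sqrt(15)
Combine: (6 - 10 - 20)·sqrt(15) = -24*sqrt(15)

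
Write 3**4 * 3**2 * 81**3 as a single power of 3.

3**4 = 3**4; 3**2 = 3**2; 81**3 = 3**12
Combine exponents: 3**18

3**18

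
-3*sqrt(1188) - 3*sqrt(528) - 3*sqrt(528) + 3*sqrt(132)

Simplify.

-36*sqrt(33)

3*sqrt(1188) = 18*sqrt(33); 3*sqrt(528) = 12*sqrt(33); 3*sqrt(528) = 12*sqrt(33); 3*sqrt(132) = 6*sqrt(33)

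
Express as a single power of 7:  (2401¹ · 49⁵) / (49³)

2401¹ = 7^4; 49⁵ = 7^10; 49³ = 7^6
Combine exponents: 7^8

7^8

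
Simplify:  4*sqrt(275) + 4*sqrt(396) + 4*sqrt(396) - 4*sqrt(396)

44*sqrt(11)

4*sqrt(275) = 20*sqrt(11); 4*sqrt(396) = 24*sqrt(11); 4*sqrt(396) = 24*sqrt(11); 4*sqrt(396) = 24*sqrt(11)
Combine: (20 + 24 + 24 - 24)·sqrt(11) = 44*sqrt(11)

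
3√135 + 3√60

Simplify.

15*√15

3√135 = 9*√15; 3√60 = 6*√15
Combine: (9 + 6)·√15 = 15*√15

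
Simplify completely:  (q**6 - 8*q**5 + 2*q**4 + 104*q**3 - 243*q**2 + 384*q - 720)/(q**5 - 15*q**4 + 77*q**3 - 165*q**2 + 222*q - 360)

Factor: q**6 - 8*q**5 + 2*q**4 + 104*q**3 - 243*q**2 + 384*q - 720 = (q + 4)*(q - 3)*(q**2 + 3)*(q - 5)*(q - 4);  q**5 - 15*q**4 + 77*q**3 - 165*q**2 + 222*q - 360 = (q - 5)*(q**2 + 3)*(q - 6)*(q - 4)
Cancel the common factors (q**2 + 3), (q - 4), (q - 5).

(q**2 + q - 12)/(q - 6)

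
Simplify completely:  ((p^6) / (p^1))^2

Inside the bracket: p^5
Raise to the power 2: p^10

p^10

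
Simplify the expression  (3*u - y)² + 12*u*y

(3*u + y)²

Expanding gives 9*u² + 6*u*y + y², a perfect square.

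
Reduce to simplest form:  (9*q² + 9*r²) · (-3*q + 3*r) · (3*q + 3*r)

-81*q⁴ + 81*r⁴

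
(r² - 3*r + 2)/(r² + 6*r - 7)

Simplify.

(r - 2)/(r + 7)

Factor: r² - 3*r + 2 = (r - 1)·(r - 2);  r² + 6*r - 7 = (r + 7)·(r - 1)
Cancel the common factor (r - 1).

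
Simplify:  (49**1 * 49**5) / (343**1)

49**1 = 7**2; 49**5 = 7**10; 343**1 = 7**3
Combine exponents: 7**9

7**9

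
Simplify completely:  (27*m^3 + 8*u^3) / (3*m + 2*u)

9*m^2 - 6*m*u + 4*u^2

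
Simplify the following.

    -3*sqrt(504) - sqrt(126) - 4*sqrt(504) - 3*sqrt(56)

3*sqrt(504) = 18*sqrt(14); sqrt(126) = 3*sqrt(14); 4*sqrt(504) = 24*sqrt(14); 3*sqrt(56) = 6*sqrt(14)
Combine: (-18 - 3 - 24 - 6)·sqrt(14) = -51*sqrt(14)

-51*sqrt(14)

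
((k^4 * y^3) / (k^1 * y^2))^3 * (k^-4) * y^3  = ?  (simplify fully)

Inside the bracket: k^3 * y^1
Raise to the power 3: k^9 * y^3
Multiply by (k^-4) * y^3: add exponents.

k^5*y^6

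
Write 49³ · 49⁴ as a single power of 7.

49³ = 7^6; 49⁴ = 7^8
Combine exponents: 7^14

7^14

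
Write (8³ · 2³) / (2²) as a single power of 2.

8³ = 2^9; 2³ = 2^3; 2² = 2^2
Combine exponents: 2^10

2^10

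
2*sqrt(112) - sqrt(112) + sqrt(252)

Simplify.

2*sqrt(112) = 8*sqrt(7); sqrt(112) = 4*sqrt(7); sqrt(252) = 6*sqrt(7)
Combine: (8 - 4 + 6)·sqrt(7) = 10*sqrt(7)

10*sqrt(7)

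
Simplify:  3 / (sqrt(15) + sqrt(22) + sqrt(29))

(-3*sqrt(9570) + 12*sqrt(29) + 33*sqrt(22) + 54*sqrt(15))/628

Group as (sqrt(15) + sqrt(29)) + sqrt(22); multiply by (sqrt(15) + sqrt(29)) - sqrt(22), then rationalise the remaining surd.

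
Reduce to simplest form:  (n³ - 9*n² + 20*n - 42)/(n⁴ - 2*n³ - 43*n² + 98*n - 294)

Factor: n³ - 9*n² + 20*n - 42 = (n² - 2*n + 6)·(n - 7);  n⁴ - 2*n³ - 43*n² + 98*n - 294 = (n - 7)·(n² - 2*n + 6)·(n + 7)
Cancel the common factors (n² - 2*n + 6), (n - 7).

1/(n + 7)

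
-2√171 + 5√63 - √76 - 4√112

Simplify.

-8*√19 - √7

2√171 = 6*√19; 5√63 = 15*√7; √76 = 2*√19; 4√112 = 16*√7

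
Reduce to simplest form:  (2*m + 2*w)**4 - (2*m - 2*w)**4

Write as f((2*m),(2*w)) - f((2*m),-(2*w)) and expand.

128*m*w*(m**2 + w**2)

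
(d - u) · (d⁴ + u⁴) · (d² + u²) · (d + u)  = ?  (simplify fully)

Pair the conjugate factors: (d+u)(d-u) = d² - u², then repeat with the next factor.

d⁸ - u⁸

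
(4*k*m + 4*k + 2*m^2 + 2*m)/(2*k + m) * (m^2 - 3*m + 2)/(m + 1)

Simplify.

2*m^2 - 6*m + 4

Factor: 4*k*m + 4*k + 2*m^2 + 2*m = 2*(2*k + m)*(m + 1);  m^2 - 3*m + 2 = (m - 1)*(m - 2)
Cancel the common factors (m + 1), (2*k + m).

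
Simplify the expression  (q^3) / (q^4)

Quotient: (q^-1)

1/q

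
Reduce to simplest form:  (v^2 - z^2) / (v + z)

v - z

v^2 - z^2 factors as -(-v + z)*(v + z).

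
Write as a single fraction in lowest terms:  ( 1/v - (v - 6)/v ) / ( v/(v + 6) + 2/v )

Numerator: 1/v - (v - 6)/v = (-v + 7)/v
Denominator: v/(v + 6) + 2/v = (v^2 + 2*v + 12)/(v^2 + 6*v)
Divide: ((-v + 7)/v) · ((v^2 + 6*v)/(v^2 + 2*v + 12)) = (-v^2 + v + 42)/(v^2 + 2*v + 12)

(-v^2 + v + 42)/(v^2 + 2*v + 12)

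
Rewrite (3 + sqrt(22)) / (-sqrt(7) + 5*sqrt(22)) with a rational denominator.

(3*sqrt(7) + sqrt(154) + 15*sqrt(22) + 110)/543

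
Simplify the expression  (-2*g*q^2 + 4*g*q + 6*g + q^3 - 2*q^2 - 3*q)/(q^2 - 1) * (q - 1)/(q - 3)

-2*g + q

Factor: -2*g*q^2 + 4*g*q + 6*g + q^3 - 2*q^2 - 3*q = (q + 1)*(q - 3)*(-2*g + q);  q^2 - 1 = (q - 1)*(q + 1)
Cancel the common factors (q + 1), (q - 1), (q - 3).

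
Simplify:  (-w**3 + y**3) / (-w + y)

y**3 - w**3 = (-w + y)(w**2 + w*y + y**2).

w**2 + w*y + y**2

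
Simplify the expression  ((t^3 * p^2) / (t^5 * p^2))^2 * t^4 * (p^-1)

Inside the bracket: (t^-2)
Raise to the power 2: (t^-4)
Multiply by t^4 * (p^-1): add exponents.

1/p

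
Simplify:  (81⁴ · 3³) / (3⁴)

3^15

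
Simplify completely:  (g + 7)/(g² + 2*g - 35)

Factor: g² + 2*g - 35 = (g - 5)·(g + 7)
Cancel the common factor (g + 7).

1/(g - 5)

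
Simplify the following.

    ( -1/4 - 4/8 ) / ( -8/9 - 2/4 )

Numerator: -1/4 - 4/8 = -3/4
Denominator: -8/9 - 2/4 = -25/18
Divide: (-3/4) · (-18/25) = 27/50

27/50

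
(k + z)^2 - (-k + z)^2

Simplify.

4*k*z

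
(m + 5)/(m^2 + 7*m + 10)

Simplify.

1/(m + 2)

Factor: m^2 + 7*m + 10 = (m + 2)*(m + 5)
Cancel the common factor (m + 5).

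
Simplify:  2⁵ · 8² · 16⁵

2^31

2⁵ = 2^5; 8² = 2^6; 16⁵ = 2^20
Combine exponents: 2^31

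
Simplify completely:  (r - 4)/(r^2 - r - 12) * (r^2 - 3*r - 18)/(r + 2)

Factor: r^2 - r - 12 = (r - 4)*(r + 3);  r^2 - 3*r - 18 = (r - 6)*(r + 3)
Cancel the common factors (r - 4), (r + 3).

(r - 6)/(r + 2)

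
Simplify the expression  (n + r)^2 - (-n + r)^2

Write as f(r,n) - f(r,-n) and expand.

4*n*r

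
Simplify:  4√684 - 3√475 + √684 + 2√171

21*√19

4√684 = 24*√19; 3√475 = 15*√19; √684 = 6*√19; 2√171 = 6*√19
Combine: (24 - 15 + 6 + 6)·√19 = 21*√19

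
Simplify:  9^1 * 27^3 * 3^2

3^13

9^1 = 3^2; 27^3 = 3^9; 3^2 = 3^2
Combine exponents: 3^13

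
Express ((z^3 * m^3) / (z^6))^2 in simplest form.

m^6/z^6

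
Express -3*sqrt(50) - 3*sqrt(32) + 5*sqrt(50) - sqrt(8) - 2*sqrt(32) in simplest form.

3*sqrt(50) = 15*sqrt(2); 3*sqrt(32) = 12*sqrt(2); 5*sqrt(50) = 25*sqrt(2); sqrt(8) = 2*sqrt(2); 2*sqrt(32) = 8*sqrt(2)
Combine: (-15 - 12 + 25 - 2 - 8)·sqrt(2) = -12*sqrt(2)

-12*sqrt(2)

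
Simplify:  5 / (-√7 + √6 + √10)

(-45*√7 + 15*√10 + 55*√6 + 20*√105)/159

Group as (√6 + √10) - √7; multiply by (√6 + √10) + √7, then rationalise the remaining surd.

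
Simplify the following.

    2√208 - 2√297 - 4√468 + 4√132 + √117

2√208 = 8*√13; 2√297 = 6*√33; 4√468 = 24*√13; 4√132 = 8*√33; √117 = 3*√13

-13*√13 + 2*√33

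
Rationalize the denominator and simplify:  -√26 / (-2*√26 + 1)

Multiply numerator and denominator by 1 + 2*√26.
Denominator becomes -103; numerator becomes -52 - √26.

(√26 + 52)/103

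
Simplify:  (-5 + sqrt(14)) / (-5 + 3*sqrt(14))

Multiply numerator and denominator by -3*sqrt(14) - 5.
Denominator becomes -101; numerator becomes -17 + 10*sqrt(14).

(-10*sqrt(14) + 17)/101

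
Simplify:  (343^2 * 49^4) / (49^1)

343^2 = 7^6; 49^4 = 7^8; 49^1 = 7^2
Combine exponents: 7^12

7^12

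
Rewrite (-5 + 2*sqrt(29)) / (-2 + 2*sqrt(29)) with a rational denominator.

Multiply numerator and denominator by -2*sqrt(29) - 2.
Denominator becomes -112; numerator becomes -106 + 6*sqrt(29).

(-3*sqrt(29) + 53)/56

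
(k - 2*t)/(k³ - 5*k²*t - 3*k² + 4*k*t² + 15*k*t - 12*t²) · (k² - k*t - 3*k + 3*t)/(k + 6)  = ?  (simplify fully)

(-k + 2*t)/(-k² + 4*k*t - 6*k + 24*t)

Factor: k³ - 5*k²*t - 3*k² + 4*k*t² + 15*k*t - 12*t² = (k - t)·(k - 4*t)·(k - 3);  k² - k*t - 3*k + 3*t = (k - 3)·(k - t)
Cancel the common factors (k - 3), (k - t).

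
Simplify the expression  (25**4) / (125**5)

5**(-7)

25**4 = 5**8; 125**5 = 5**15
Combine exponents: 5**(-7)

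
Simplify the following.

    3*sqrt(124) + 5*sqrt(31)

3*sqrt(124) = 6*sqrt(31); 5*sqrt(31) = 5*sqrt(31)
Combine: (6 + 5)·sqrt(31) = 11*sqrt(31)

11*sqrt(31)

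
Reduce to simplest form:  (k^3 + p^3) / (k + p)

k^2 - k*p + p^2

p^3 + k^3 = (k + p)(k^2 - k*p + p^2).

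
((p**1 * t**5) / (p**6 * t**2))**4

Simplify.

t**12/p**20

Inside the bracket: (p**-5) * t**3
Raise to the power 4: (p**-20) * t**12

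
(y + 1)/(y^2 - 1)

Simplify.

1/(y - 1)

Factor: y^2 - 1 = (y + 1)*(y - 1)
Cancel the common factor (y + 1).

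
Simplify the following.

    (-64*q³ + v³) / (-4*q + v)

16*q² + 4*q*v + v²

Apply the difference-of-cubes factorisation and cancel (-4*q + v).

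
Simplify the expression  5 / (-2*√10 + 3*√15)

(2*√10 + 3*√15)/19

Multiply numerator and denominator by 2*√10 + 3*√15.
Denominator becomes 95; numerator becomes 10*√10 + 15*√15.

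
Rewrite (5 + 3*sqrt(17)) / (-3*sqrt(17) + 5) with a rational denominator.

Multiply numerator and denominator by 5 + 3*sqrt(17).
Denominator becomes -128; numerator becomes 30*sqrt(17) + 178.

-(5 + 3*sqrt(17))^2/128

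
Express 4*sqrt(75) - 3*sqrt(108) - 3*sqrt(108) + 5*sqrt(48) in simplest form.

4*sqrt(3)

4*sqrt(75) = 20*sqrt(3); 3*sqrt(108) = 18*sqrt(3); 3*sqrt(108) = 18*sqrt(3); 5*sqrt(48) = 20*sqrt(3)
Combine: (20 - 18 - 18 + 20)·sqrt(3) = 4*sqrt(3)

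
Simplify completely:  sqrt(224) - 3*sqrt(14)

sqrt(14)

sqrt(224) = 4*sqrt(14); 3*sqrt(14) = 3*sqrt(14)
Combine: (4 - 3)·sqrt(14) = sqrt(14)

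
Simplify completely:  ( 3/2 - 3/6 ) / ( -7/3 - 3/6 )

-6/17

Numerator: 3/2 - 3/6 = 1
Denominator: -7/3 - 3/6 = -17/6
Divide: (1) · (-6/17) = -6/17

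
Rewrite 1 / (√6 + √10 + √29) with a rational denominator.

Group as (√6 + √10) + √29; multiply by (√6 + √10) - √29, then rationalise the remaining surd.

(-4*√435 - 13*√29 + 25*√10 + 33*√6)/71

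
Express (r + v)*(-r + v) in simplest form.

Difference of squares with P = v, Q = r.

-r^2 + v^2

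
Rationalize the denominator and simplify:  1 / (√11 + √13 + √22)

(-11*√26 + √22 + 10*√13 + 12*√11)/284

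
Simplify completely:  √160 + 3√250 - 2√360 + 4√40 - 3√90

6*√10

√160 = 4*√10; 3√250 = 15*√10; 2√360 = 12*√10; 4√40 = 8*√10; 3√90 = 9*√10
Combine: (4 + 15 - 12 + 8 - 9)·√10 = 6*√10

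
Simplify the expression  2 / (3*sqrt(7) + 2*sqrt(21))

(-6*sqrt(7) + 4*sqrt(21))/21

Multiply numerator and denominator by -2*sqrt(21) + 3*sqrt(7).
Denominator becomes -21; numerator becomes -4*sqrt(21) + 6*sqrt(7).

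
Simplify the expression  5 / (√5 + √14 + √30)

Group as (√5 + √30) + √14; multiply by (√5 + √30) - √14, then rationalise the remaining surd.

(-100*√21 - 55*√30 + 105*√14 + 195*√5)/159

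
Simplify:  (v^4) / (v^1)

Quotient: v^3

v^3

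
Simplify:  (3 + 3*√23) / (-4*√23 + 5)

Multiply numerator and denominator by 5 + 4*√23.
Denominator becomes -343; numerator becomes 27*√23 + 291.

(-291 - 27*√23)/343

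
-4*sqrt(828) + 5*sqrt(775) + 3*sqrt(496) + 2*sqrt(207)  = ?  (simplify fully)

-18*sqrt(23) + 37*sqrt(31)

4*sqrt(828) = 24*sqrt(23); 5*sqrt(775) = 25*sqrt(31); 3*sqrt(496) = 12*sqrt(31); 2*sqrt(207) = 6*sqrt(23)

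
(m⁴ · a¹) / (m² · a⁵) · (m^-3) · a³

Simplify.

1/(a*m)

Quotient: m² · (a^-4)
Multiply by (m^-3) · a³: add exponents.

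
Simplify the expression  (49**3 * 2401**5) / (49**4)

7**18

49**3 = 7**6; 2401**5 = 7**20; 49**4 = 7**8
Combine exponents: 7**18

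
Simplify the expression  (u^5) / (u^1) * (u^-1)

u^3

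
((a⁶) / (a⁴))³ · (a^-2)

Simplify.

Inside the bracket: a²
Raise to the power 3: a⁶
Multiply by (a^-2): add exponents.

a⁴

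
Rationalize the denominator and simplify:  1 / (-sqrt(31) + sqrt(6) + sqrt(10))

Group as (sqrt(6) + sqrt(10)) - sqrt(31); multiply by (sqrt(6) + sqrt(10)) + sqrt(31), then rationalise the remaining surd.

(15*sqrt(31) + 27*sqrt(10) + 35*sqrt(6) + 4*sqrt(465))/15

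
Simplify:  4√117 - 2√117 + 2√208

4√117 = 12*√13; 2√117 = 6*√13; 2√208 = 8*√13
Combine: (12 - 6 + 8)·√13 = 14*√13

14*√13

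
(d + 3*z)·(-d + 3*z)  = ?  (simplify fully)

Product of conjugates: (P+Q)(P-Q) = P^2 - Q^2.

-d² + 9*z²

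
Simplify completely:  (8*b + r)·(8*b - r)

(8*b)^2 - (r)^2 = 64*b² - r².

64*b² - r²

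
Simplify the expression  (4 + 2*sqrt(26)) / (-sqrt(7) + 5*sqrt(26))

(4*sqrt(7) + 2*sqrt(182) + 20*sqrt(26) + 260)/643

Multiply numerator and denominator by sqrt(7) + 5*sqrt(26).
Denominator becomes 643; numerator becomes 4*sqrt(7) + 2*sqrt(182) + 20*sqrt(26) + 260.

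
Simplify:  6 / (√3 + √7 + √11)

(-12*√231 - 6*√11 + 42*√7 + 90*√3)/83

Group as (√3 + √7) + √11; multiply by (√3 + √7) - √11, then rationalise the remaining surd.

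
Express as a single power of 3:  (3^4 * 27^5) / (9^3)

3^13

3^4 = 3^4; 27^5 = 3^15; 9^3 = 3^6
Combine exponents: 3^13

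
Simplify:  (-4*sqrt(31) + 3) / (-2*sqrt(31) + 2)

(sqrt(31) + 121)/60

Multiply numerator and denominator by 2 + 2*sqrt(31).
Denominator becomes -120; numerator becomes -242 - 2*sqrt(31).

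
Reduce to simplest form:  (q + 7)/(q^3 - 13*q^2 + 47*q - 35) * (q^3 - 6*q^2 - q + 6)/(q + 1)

(q^2 + q - 42)/(q^2 - 12*q + 35)

Factor: q^3 - 13*q^2 + 47*q - 35 = (q - 1)*(q - 7)*(q - 5);  q^3 - 6*q^2 - q + 6 = (q - 6)*(q + 1)*(q - 1)
Cancel the common factors (q - 1), (q + 1).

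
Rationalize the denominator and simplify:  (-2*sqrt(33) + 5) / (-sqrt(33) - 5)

Multiply numerator and denominator by -5 + sqrt(33).
Denominator becomes -8; numerator becomes -91 + 15*sqrt(33).

(-15*sqrt(33) + 91)/8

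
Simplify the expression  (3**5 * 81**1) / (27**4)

3**(-3)

3**5 = 3**5; 81**1 = 3**4; 27**4 = 3**12
Combine exponents: 3**(-3)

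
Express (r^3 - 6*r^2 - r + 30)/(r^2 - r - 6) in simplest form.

r - 5

Factor: r^3 - 6*r^2 - r + 30 = (r + 2)*(r - 3)*(r - 5);  r^2 - r - 6 = (r + 2)*(r - 3)
Cancel the common factors (r + 2), (r - 3).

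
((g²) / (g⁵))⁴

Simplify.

Inside the bracket: (g^-3)
Raise to the power 4: (g^-12)

g^(-12)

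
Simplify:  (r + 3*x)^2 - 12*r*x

After expansion: r^2 - 6*r*x + 9*x^2 — a perfect-square trinomial.

(r - 3*x)^2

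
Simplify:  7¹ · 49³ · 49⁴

7^15

7¹ = 7^1; 49³ = 7^6; 49⁴ = 7^8
Combine exponents: 7^15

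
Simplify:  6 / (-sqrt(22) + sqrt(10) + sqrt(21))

(-18*sqrt(22) + 22*sqrt(21) + 66*sqrt(10) + 8*sqrt(1155))/253

Group as (sqrt(10) + sqrt(21)) - sqrt(22); multiply by (sqrt(10) + sqrt(21)) + sqrt(22), then rationalise the remaining surd.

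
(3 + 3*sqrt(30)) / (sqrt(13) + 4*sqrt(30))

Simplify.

Multiply numerator and denominator by -sqrt(13) + 4*sqrt(30).
Denominator becomes 467; numerator becomes -3*sqrt(390) - 3*sqrt(13) + 12*sqrt(30) + 360.

(-3*sqrt(390) - 3*sqrt(13) + 12*sqrt(30) + 360)/467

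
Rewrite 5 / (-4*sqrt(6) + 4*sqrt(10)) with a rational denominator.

(5*sqrt(6) + 5*sqrt(10))/16

Multiply numerator and denominator by 4*sqrt(6) + 4*sqrt(10).
Denominator becomes 64; numerator becomes 20*sqrt(6) + 20*sqrt(10).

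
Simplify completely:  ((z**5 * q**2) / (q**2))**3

z**15

Inside the bracket: z**5
Raise to the power 3: z**15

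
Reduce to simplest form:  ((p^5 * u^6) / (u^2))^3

Inside the bracket: p^5 * u^4
Raise to the power 3: p^15 * u^12

p^15*u^12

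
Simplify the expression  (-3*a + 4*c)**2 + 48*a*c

(3*a + 4*c)**2

Expanding gives 9*a**2 + 24*a*c + 16*c**2, a perfect square.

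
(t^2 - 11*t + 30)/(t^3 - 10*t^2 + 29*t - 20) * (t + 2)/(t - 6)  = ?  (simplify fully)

(t + 2)/(t^2 - 5*t + 4)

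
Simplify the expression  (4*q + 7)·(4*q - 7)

(4*q)^2 - (7)^2 = 16*q² - 49.

16*q² - 49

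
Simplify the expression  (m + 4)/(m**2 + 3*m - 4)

1/(m - 1)

Factor: m**2 + 3*m - 4 = (m + 4)*(m - 1)
Cancel the common factor (m + 4).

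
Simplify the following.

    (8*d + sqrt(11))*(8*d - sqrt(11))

64*d^2 - 11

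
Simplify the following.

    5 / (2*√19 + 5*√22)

Multiply numerator and denominator by -5*√22 + 2*√19.
Denominator becomes -474; numerator becomes -25*√22 + 10*√19.

(-10*√19 + 25*√22)/474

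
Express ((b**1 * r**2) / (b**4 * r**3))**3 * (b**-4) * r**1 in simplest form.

1/(b**13*r**2)

Inside the bracket: (b**-3) * (r**-1)
Raise to the power 3: (b**-9) * (r**-3)
Multiply by (b**-4) * r**1: add exponents.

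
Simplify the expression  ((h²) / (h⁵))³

h^(-9)

Inside the bracket: (h^-3)
Raise to the power 3: (h^-9)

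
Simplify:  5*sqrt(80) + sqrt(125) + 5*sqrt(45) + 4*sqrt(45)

52*sqrt(5)

5*sqrt(80) = 20*sqrt(5); sqrt(125) = 5*sqrt(5); 5*sqrt(45) = 15*sqrt(5); 4*sqrt(45) = 12*sqrt(5)
Combine: (20 + 5 + 15 + 12)·sqrt(5) = 52*sqrt(5)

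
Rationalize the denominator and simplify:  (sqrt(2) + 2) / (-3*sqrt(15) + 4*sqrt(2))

Multiply numerator and denominator by 4*sqrt(2) + 3*sqrt(15).
Denominator becomes -103; numerator becomes 8 + 8*sqrt(2) + 3*sqrt(30) + 6*sqrt(15).

(-6*sqrt(15) - 3*sqrt(30) - 8*sqrt(2) - 8)/103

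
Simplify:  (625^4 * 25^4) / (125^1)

625^4 = 5^16; 25^4 = 5^8; 125^1 = 5^3
Combine exponents: 5^21

5^21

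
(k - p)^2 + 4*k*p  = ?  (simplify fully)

(k + p)^2

After expansion: k^2 + 2*k*p + p^2 — a perfect-square trinomial.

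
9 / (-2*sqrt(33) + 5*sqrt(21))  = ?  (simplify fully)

Multiply numerator and denominator by 2*sqrt(33) + 5*sqrt(21).
Denominator becomes 393; numerator becomes 18*sqrt(33) + 45*sqrt(21).

(6*sqrt(33) + 15*sqrt(21))/131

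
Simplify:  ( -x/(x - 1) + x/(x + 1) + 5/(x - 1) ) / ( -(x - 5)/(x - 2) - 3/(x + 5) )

(-3*x³ - 14*x² + 15*x + 50)/(x⁴ + 3*x³ - 32*x² - 3*x + 31)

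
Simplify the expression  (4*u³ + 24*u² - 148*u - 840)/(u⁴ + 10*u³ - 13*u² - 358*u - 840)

4/(u + 4)

Factor: 4*u³ + 24*u² - 148*u - 840 = 4·(u - 6)·(u + 5)·(u + 7);  u⁴ + 10*u³ - 13*u² - 358*u - 840 = (u + 5)·(u + 7)·(u + 4)·(u - 6)
Cancel the common factors (u + 7), (u - 6), (u + 5).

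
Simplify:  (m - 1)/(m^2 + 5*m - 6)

Factor: m^2 + 5*m - 6 = (m + 6)*(m - 1)
Cancel the common factor (m - 1).

1/(m + 6)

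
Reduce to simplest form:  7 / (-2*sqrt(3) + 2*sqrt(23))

(7*sqrt(3) + 7*sqrt(23))/40

Multiply numerator and denominator by 2*sqrt(3) + 2*sqrt(23).
Denominator becomes 80; numerator becomes 14*sqrt(3) + 14*sqrt(23).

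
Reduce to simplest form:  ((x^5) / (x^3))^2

Inside the bracket: x^2
Raise to the power 2: x^4

x^4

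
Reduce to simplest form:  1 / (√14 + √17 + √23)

(-√5474 + 4*√23 + 10*√17 + 13*√14)/444

Group as (√14 + √23) + √17; multiply by (√14 + √23) - √17, then rationalise the remaining surd.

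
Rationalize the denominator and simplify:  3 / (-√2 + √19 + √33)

Group as (√19 + √33) - √2; multiply by (√19 + √33) + √2, then rationalise the remaining surd.

(-75*√2 - 18*√33 + 24*√19 + 3*√1254)/4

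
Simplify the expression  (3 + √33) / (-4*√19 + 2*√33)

Multiply numerator and denominator by 2*√33 + 4*√19.
Denominator becomes -172; numerator becomes 6*√33 + 12*√19 + 66 + 4*√627.

(-2*√627 - 33 - 6*√19 - 3*√33)/86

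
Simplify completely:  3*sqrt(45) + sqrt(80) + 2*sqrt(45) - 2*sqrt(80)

3*sqrt(45) = 9*sqrt(5); sqrt(80) = 4*sqrt(5); 2*sqrt(45) = 6*sqrt(5); 2*sqrt(80) = 8*sqrt(5)
Combine: (9 + 4 + 6 - 8)·sqrt(5) = 11*sqrt(5)

11*sqrt(5)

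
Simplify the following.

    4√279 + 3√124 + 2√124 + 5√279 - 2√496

29*√31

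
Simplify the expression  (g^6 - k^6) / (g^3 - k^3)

Factor g^6 - k^6 and cancel (g^3 - k^3).

g^3 + k^3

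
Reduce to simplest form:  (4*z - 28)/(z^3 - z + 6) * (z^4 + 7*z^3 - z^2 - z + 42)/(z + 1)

Factor: 4*z - 28 = 4*(z - 7);  z^3 - z + 6 = (z + 2)*(z^2 - 2*z + 3);  z^4 + 7*z^3 - z^2 - z + 42 = (z + 7)*(z + 2)*(z^2 - 2*z + 3)
Cancel the common factors (z^2 - 2*z + 3), (z + 2).

(4*z^2 - 196)/(z + 1)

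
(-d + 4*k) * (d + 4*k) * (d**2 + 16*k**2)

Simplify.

-d**4 + 256*k**4

((4*k)+d)((4*k)-d) = -d**2 + 16*k**2; continue pairing.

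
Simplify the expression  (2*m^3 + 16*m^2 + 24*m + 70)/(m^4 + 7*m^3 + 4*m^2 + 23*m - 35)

Factor: 2*m^3 + 16*m^2 + 24*m + 70 = 2*(m^2 + m + 5)*(m + 7);  m^4 + 7*m^3 + 4*m^2 + 23*m - 35 = (m + 7)*(m - 1)*(m^2 + m + 5)
Cancel the common factors (m^2 + m + 5), (m + 7).

2/(m - 1)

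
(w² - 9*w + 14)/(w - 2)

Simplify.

w - 7

Factor: w² - 9*w + 14 = (w - 2)·(w - 7)
Cancel the common factor (w - 2).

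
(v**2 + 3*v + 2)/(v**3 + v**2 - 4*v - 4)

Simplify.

1/(v - 2)

Factor: v**2 + 3*v + 2 = (v + 1)*(v + 2);  v**3 + v**2 - 4*v - 4 = (v - 2)*(v + 1)*(v + 2)
Cancel the common factors (v + 2), (v + 1).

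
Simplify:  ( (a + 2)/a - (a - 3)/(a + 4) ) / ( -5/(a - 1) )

(-9*a**2 + a + 8)/(5*a**2 + 20*a)

Numerator: (a + 2)/a - (a - 3)/(a + 4) = (9*a + 8)/(a**2 + 4*a)
Denominator: -5/(a - 1) = -5/(a - 1)
Divide: ((9*a + 8)/(a**2 + 4*a)) · (-a/5 + 1/5) = (-9*a**2 + a + 8)/(5*a**2 + 20*a)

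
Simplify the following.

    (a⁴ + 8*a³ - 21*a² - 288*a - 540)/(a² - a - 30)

a² + 9*a + 18

Factor: a⁴ + 8*a³ - 21*a² - 288*a - 540 = (a + 3)·(a + 6)·(a + 5)·(a - 6);  a² - a - 30 = (a + 5)·(a - 6)
Cancel the common factors (a - 6), (a + 5).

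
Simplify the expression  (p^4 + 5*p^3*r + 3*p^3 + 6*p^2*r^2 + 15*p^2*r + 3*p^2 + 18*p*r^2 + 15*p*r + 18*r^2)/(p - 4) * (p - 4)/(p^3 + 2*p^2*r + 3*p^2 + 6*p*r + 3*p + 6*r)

p + 3*r

Factor: p^4 + 5*p^3*r + 3*p^3 + 6*p^2*r^2 + 15*p^2*r + 3*p^2 + 18*p*r^2 + 15*p*r + 18*r^2 = (p + 2*r)*(p + 3*r)*(p^2 + 3*p + 3);  p^3 + 2*p^2*r + 3*p^2 + 6*p*r + 3*p + 6*r = (p^2 + 3*p + 3)*(p + 2*r)
Cancel the common factors (p^2 + 3*p + 3), (p + 2*r), (p - 4).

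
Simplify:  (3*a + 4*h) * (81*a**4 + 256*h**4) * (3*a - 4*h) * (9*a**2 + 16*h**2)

6561*a**8 - 65536*h**8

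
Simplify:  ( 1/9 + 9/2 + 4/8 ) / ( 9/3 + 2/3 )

Numerator: 1/9 + 9/2 + 4/8 = 46/9
Denominator: 9/3 + 2/3 = 11/3
Divide: (46/9) · (3/11) = 46/33

46/33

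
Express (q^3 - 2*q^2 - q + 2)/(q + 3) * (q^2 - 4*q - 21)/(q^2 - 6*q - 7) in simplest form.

q^2 - 3*q + 2

Factor: q^3 - 2*q^2 - q + 2 = (q - 2)*(q + 1)*(q - 1);  q^2 - 4*q - 21 = (q - 7)*(q + 3);  q^2 - 6*q - 7 = (q - 7)*(q + 1)
Cancel the common factors (q + 1), (q - 7), (q + 3).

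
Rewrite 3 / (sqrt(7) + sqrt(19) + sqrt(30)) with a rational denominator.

(-sqrt(3990) - 2*sqrt(30) + 9*sqrt(19) + 21*sqrt(7))/86

Group as (sqrt(19) + sqrt(30)) + sqrt(7); multiply by (sqrt(19) + sqrt(30)) - sqrt(7), then rationalise the remaining surd.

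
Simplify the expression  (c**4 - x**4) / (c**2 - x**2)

Factor c**4 - x**4 and cancel (c**2 - x**2).

c**2 + x**2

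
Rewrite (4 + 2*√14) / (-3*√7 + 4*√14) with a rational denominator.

Multiply numerator and denominator by 3*√7 + 4*√14.
Denominator becomes 161; numerator becomes 12*√7 + 42*√2 + 16*√14 + 112.

(12*√7 + 42*√2 + 16*√14 + 112)/161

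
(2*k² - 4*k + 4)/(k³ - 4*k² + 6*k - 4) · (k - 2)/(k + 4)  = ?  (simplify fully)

Factor: 2*k² - 4*k + 4 = 2·(k² - 2*k + 2);  k³ - 4*k² + 6*k - 4 = (k² - 2*k + 2)·(k - 2)
Cancel the common factors (k² - 2*k + 2), (k - 2).

2/(k + 4)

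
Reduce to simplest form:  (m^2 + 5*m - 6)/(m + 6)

Factor: m^2 + 5*m - 6 = (m + 6)*(m - 1)
Cancel the common factor (m + 6).

m - 1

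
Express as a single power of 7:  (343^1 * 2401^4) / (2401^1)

7^15

343^1 = 7^3; 2401^4 = 7^16; 2401^1 = 7^4
Combine exponents: 7^15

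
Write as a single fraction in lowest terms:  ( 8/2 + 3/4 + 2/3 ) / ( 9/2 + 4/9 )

195/178

Numerator: 8/2 + 3/4 + 2/3 = 65/12
Denominator: 9/2 + 4/9 = 89/18
Divide: (65/12) · (18/89) = 195/178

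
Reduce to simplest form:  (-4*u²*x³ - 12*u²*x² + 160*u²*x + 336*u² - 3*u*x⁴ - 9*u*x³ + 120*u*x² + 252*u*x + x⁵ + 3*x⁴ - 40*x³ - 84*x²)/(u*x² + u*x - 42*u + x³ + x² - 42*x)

-4*u*x - 8*u + x² + 2*x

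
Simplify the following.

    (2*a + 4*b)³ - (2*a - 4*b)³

96*a²*b + 128*b³

Binomially expand both and collect terms in (2*a), (4*b).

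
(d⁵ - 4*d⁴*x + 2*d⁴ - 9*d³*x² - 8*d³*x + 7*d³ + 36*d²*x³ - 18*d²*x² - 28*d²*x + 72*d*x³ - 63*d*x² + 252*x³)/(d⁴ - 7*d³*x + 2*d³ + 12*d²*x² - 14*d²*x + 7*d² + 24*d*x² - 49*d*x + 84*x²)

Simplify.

d + 3*x

Factor: d⁵ - 4*d⁴*x + 2*d⁴ - 9*d³*x² - 8*d³*x + 7*d³ + 36*d²*x³ - 18*d²*x² - 28*d²*x + 72*d*x³ - 63*d*x² + 252*x³ = (d + 3*x)·(d - 4*x)·(d² + 2*d + 7)·(d - 3*x);  d⁴ - 7*d³*x + 2*d³ + 12*d²*x² - 14*d²*x + 7*d² + 24*d*x² - 49*d*x + 84*x² = (d - 3*x)·(d - 4*x)·(d² + 2*d + 7)
Cancel the common factors (d² + 2*d + 7), (d - 4*x), (d - 3*x).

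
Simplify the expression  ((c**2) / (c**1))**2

Inside the bracket: c**1
Raise to the power 2: c**2

c**2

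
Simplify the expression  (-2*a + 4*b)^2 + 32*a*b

4*(a + 2*b)^2

Expanding gives 4*a^2 + 16*a*b + 16*b^2, a perfect square.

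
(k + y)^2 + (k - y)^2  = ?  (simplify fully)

2*k^2 + 2*y^2

Write as f(k,y) + f(k,-y) and expand.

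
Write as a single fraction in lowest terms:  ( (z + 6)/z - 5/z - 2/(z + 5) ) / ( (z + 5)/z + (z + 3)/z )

Numerator: (z + 6)/z - 5/z - 2/(z + 5) = (z**2 + 4*z + 5)/(z**2 + 5*z)
Denominator: (z + 5)/z + (z + 3)/z = (2*z + 8)/z
Divide: ((z**2 + 4*z + 5)/(z**2 + 5*z)) · (z/(2*z + 8)) = (z**2 + 4*z + 5)/(2*z**2 + 18*z + 40)

(z**2 + 4*z + 5)/(2*z**2 + 18*z + 40)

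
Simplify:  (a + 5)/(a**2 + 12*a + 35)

Factor: a**2 + 12*a + 35 = (a + 7)*(a + 5)
Cancel the common factor (a + 5).

1/(a + 7)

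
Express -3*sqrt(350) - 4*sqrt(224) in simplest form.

3*sqrt(350) = 15*sqrt(14); 4*sqrt(224) = 16*sqrt(14)
Combine: (-15 - 16)·sqrt(14) = -31*sqrt(14)

-31*sqrt(14)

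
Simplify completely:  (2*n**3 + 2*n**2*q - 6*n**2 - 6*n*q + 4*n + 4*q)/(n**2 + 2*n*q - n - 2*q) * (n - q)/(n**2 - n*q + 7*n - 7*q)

(2*n**2 + 2*n*q - 4*n - 4*q)/(n**2 + 2*n*q + 7*n + 14*q)

Factor: 2*n**3 + 2*n**2*q - 6*n**2 - 6*n*q + 4*n + 4*q = 2*(n + q)*(n - 1)*(n - 2);  n**2 + 2*n*q - n - 2*q = (n - 1)*(n + 2*q);  n**2 - n*q + 7*n - 7*q = (n - q)*(n + 7)
Cancel the common factors (n - q), (n - 1).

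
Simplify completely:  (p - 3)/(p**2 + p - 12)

Factor: p**2 + p - 12 = (p + 4)*(p - 3)
Cancel the common factor (p - 3).

1/(p + 4)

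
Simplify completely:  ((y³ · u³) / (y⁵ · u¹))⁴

u⁸/y⁸

Inside the bracket: (y^-2) · u²
Raise to the power 4: (y^-8) · u⁸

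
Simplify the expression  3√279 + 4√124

17*√31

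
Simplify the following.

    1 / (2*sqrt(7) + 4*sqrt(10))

Multiply numerator and denominator by -4*sqrt(10) + 2*sqrt(7).
Denominator becomes -132; numerator becomes -4*sqrt(10) + 2*sqrt(7).

(-sqrt(7) + 2*sqrt(10))/66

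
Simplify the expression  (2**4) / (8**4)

2**(-8)

2**4 = 2**4; 8**4 = 2**12
Combine exponents: 2**(-8)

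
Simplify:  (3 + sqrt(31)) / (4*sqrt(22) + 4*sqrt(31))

(-sqrt(682) - 3*sqrt(22) + 3*sqrt(31) + 31)/36

Multiply numerator and denominator by -4*sqrt(22) + 4*sqrt(31).
Denominator becomes 144; numerator becomes -4*sqrt(682) - 12*sqrt(22) + 12*sqrt(31) + 124.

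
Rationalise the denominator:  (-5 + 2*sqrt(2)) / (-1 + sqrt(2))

Multiply numerator and denominator by -sqrt(2) - 1.
Denominator becomes -1; numerator becomes 1 + 3*sqrt(2).

-3*sqrt(2) - 1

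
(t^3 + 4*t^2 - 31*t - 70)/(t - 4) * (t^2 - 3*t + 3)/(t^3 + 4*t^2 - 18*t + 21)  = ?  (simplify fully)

Factor: t^3 + 4*t^2 - 31*t - 70 = (t - 5)*(t + 2)*(t + 7);  t^3 + 4*t^2 - 18*t + 21 = (t^2 - 3*t + 3)*(t + 7)
Cancel the common factors (t^2 - 3*t + 3), (t + 7).

(t^2 - 3*t - 10)/(t - 4)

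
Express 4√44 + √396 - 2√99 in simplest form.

4√44 = 8*√11; √396 = 6*√11; 2√99 = 6*√11
Combine: (8 + 6 - 6)·√11 = 8*√11

8*√11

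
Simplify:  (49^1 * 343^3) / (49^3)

49^1 = 7^2; 343^3 = 7^9; 49^3 = 7^6
Combine exponents: 7^5

7^5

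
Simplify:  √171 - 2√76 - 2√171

-7*√19

√171 = 3*√19; 2√76 = 4*√19; 2√171 = 6*√19
Combine: (3 - 4 - 6)·√19 = -7*√19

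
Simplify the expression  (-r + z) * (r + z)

Telescope via difference of squares: (z+r)(z-r) = -r^2 + z^2.

-r^2 + z^2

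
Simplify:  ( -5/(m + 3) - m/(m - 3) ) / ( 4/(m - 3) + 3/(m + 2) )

(-m^3 - 10*m^2 - m + 30)/(7*m^2 + 20*m - 3)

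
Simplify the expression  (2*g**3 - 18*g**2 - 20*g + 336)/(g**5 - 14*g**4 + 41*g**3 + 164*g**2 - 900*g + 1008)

2/(g**2 - 5*g + 6)

Factor: 2*g**3 - 18*g**2 - 20*g + 336 = 2*(g - 7)*(g + 4)*(g - 6);  g**5 - 14*g**4 + 41*g**3 + 164*g**2 - 900*g + 1008 = (g - 7)*(g + 4)*(g - 2)*(g - 3)*(g - 6)
Cancel the common factors (g + 4), (g - 7), (g - 6).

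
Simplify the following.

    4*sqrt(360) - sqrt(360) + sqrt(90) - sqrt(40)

19*sqrt(10)

4*sqrt(360) = 24*sqrt(10); sqrt(360) = 6*sqrt(10); sqrt(90) = 3*sqrt(10); sqrt(40) = 2*sqrt(10)
Combine: (24 - 6 + 3 - 2)·sqrt(10) = 19*sqrt(10)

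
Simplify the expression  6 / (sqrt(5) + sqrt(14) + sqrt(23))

Group as (sqrt(5) + sqrt(23)) + sqrt(14); multiply by (sqrt(5) + sqrt(23)) - sqrt(14), then rationalise the remaining surd.

(-sqrt(1610) - 2*sqrt(23) + 7*sqrt(14) + 16*sqrt(5))/22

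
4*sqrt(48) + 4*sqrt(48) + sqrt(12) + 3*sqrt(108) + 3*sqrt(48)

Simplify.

64*sqrt(3)

4*sqrt(48) = 16*sqrt(3); 4*sqrt(48) = 16*sqrt(3); sqrt(12) = 2*sqrt(3); 3*sqrt(108) = 18*sqrt(3); 3*sqrt(48) = 12*sqrt(3)
Combine: (16 + 16 + 2 + 18 + 12)·sqrt(3) = 64*sqrt(3)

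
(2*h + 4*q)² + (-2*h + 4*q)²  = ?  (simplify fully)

8*h² + 32*q²

Binomially expand both and collect terms in (4*q), (2*h).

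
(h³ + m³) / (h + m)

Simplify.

h² - h*m + m²

Apply the sum-of-cubes factorisation and cancel (h + m).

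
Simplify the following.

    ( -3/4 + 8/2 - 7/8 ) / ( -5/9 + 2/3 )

171/8

Numerator: -3/4 + 8/2 - 7/8 = 19/8
Denominator: -5/9 + 2/3 = 1/9
Divide: (19/8) · (9) = 171/8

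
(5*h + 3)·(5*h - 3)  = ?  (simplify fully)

25*h² - 9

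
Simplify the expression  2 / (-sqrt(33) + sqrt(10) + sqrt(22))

Group as (sqrt(10) + sqrt(22)) - sqrt(33); multiply by (sqrt(10) + sqrt(22)) + sqrt(33), then rationalise the remaining surd.

(2*sqrt(33) + 42*sqrt(22) + 90*sqrt(10) + 88*sqrt(15))/879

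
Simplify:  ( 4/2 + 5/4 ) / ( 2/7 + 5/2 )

7/6

Numerator: 4/2 + 5/4 = 13/4
Denominator: 2/7 + 5/2 = 39/14
Divide: (13/4) · (14/39) = 7/6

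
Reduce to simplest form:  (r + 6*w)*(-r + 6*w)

-r**2 + 36*w**2

(6*w)**2 - (r)**2 = -r**2 + 36*w**2.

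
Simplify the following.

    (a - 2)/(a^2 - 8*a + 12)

Factor: a^2 - 8*a + 12 = (a - 6)*(a - 2)
Cancel the common factor (a - 2).

1/(a - 6)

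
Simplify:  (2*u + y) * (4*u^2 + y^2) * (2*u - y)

16*u^4 - y^4

((2*u)+y)((2*u)-y) = 4*u^2 - y^2; continue pairing.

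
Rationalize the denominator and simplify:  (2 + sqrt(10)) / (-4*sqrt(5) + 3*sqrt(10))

Multiply numerator and denominator by 4*sqrt(5) + 3*sqrt(10).
Denominator becomes 10; numerator becomes 8*sqrt(5) + 6*sqrt(10) + 20*sqrt(2) + 30.

(4*sqrt(5) + 3*sqrt(10) + 10*sqrt(2) + 15)/5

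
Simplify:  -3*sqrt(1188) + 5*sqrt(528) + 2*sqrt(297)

8*sqrt(33)

3*sqrt(1188) = 18*sqrt(33); 5*sqrt(528) = 20*sqrt(33); 2*sqrt(297) = 6*sqrt(33)
Combine: (-18 + 20 + 6)·sqrt(33) = 8*sqrt(33)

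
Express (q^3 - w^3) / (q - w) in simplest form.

q^3 - w^3 = (q - w)(q^2 + q*w + w^2).

q^2 + q*w + w^2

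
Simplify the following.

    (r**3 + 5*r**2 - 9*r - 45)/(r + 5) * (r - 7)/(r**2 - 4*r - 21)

r - 3

Factor: r**3 + 5*r**2 - 9*r - 45 = (r + 3)*(r - 3)*(r + 5);  r**2 - 4*r - 21 = (r - 7)*(r + 3)
Cancel the common factors (r + 3), (r - 7), (r + 5).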